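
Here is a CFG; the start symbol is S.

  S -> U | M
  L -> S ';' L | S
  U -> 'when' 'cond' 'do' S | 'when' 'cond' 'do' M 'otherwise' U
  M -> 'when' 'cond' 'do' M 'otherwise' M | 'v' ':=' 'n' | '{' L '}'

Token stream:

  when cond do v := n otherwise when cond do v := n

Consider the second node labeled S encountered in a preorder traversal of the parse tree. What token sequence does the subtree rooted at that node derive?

v := n

[S [U when cond do [M v := n] otherwise [U when cond do [S [M v := n]]]]]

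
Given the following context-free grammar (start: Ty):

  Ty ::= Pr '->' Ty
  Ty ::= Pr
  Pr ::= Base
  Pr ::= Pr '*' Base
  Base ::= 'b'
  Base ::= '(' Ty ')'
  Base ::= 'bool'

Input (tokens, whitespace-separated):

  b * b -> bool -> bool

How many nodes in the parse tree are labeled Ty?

[Ty [Pr [Pr [Base b]] * [Base b]] -> [Ty [Pr [Base bool]] -> [Ty [Pr [Base bool]]]]]

3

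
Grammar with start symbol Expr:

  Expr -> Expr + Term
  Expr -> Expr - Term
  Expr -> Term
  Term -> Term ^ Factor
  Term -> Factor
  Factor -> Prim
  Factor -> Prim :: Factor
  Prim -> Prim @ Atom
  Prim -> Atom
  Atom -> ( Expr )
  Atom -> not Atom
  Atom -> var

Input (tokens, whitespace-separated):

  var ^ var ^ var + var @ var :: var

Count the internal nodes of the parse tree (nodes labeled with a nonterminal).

[Expr [Expr [Term [Term [Term [Factor [Prim [Atom var]]]] ^ [Factor [Prim [Atom var]]]] ^ [Factor [Prim [Atom var]]]]] + [Term [Factor [Prim [Prim [Atom var]] @ [Atom var]] :: [Factor [Prim [Atom var]]]]]]

23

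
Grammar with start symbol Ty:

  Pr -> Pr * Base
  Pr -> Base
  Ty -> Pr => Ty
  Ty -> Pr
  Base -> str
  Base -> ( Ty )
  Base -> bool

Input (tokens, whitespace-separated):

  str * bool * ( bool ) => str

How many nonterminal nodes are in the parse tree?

[Ty [Pr [Pr [Pr [Base str]] * [Base bool]] * [Base ( [Ty [Pr [Base bool]]] )]] => [Ty [Pr [Base str]]]]

13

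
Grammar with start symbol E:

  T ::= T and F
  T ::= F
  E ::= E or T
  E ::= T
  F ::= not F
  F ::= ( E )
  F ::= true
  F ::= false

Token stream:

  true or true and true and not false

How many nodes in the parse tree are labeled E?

2

[E [E [T [F true]]] or [T [T [T [F true]] and [F true]] and [F not [F false]]]]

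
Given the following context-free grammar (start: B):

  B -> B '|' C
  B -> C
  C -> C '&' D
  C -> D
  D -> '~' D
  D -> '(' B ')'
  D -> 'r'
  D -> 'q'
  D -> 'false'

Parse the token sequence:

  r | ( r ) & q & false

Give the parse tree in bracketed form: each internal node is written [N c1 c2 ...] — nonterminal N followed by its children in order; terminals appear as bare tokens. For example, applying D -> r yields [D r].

[B [B [C [D r]]] | [C [C [C [D ( [B [C [D r]]] )]] & [D q]] & [D false]]]

B
B | C
C | C
D | C
r | C
r | C & D
r | C & D & D
r | D & D & D
r | ( B ) & D & D
r | ( C ) & D & D
r | ( D ) & D & D
r | ( r ) & D & D
r | ( r ) & q & D
r | ( r ) & q & false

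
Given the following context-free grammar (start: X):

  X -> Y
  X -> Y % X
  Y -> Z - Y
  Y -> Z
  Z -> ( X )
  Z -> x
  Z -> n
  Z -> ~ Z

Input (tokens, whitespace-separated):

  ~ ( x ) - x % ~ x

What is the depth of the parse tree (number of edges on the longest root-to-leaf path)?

7

[X [Y [Z ~ [Z ( [X [Y [Z x]]] )]] - [Y [Z x]]] % [X [Y [Z ~ [Z x]]]]]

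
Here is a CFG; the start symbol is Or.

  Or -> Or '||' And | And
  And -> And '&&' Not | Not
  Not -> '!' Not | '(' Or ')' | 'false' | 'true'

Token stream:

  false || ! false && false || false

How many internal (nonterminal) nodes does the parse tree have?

[Or [Or [Or [And [Not false]]] || [And [And [Not ! [Not false]]] && [Not false]]] || [And [Not false]]]

12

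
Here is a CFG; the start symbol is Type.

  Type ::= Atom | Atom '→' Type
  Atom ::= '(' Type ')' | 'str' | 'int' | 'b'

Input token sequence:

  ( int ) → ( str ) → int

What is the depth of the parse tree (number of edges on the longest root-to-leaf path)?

[Type [Atom ( [Type [Atom int]] )] → [Type [Atom ( [Type [Atom str]] )] → [Type [Atom int]]]]

5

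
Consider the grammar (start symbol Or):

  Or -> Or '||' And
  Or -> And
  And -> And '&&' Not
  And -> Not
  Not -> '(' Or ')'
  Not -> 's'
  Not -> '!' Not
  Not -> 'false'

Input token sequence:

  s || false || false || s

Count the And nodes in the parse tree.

4

[Or [Or [Or [Or [And [Not s]]] || [And [Not false]]] || [And [Not false]]] || [And [Not s]]]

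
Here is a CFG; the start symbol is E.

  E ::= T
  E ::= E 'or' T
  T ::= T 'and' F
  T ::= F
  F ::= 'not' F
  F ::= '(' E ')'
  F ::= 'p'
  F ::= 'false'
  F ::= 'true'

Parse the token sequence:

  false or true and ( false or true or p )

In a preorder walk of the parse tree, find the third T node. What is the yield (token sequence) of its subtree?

[E [E [T [F false]]] or [T [T [F true]] and [F ( [E [E [E [T [F false]]] or [T [F true]]] or [T [F p]]] )]]]

true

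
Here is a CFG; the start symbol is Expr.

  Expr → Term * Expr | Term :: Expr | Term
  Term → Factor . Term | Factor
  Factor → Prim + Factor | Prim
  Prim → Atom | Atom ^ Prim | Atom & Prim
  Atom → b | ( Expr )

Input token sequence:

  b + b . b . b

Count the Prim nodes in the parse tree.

4

[Expr [Term [Factor [Prim [Atom b]] + [Factor [Prim [Atom b]]]] . [Term [Factor [Prim [Atom b]]] . [Term [Factor [Prim [Atom b]]]]]]]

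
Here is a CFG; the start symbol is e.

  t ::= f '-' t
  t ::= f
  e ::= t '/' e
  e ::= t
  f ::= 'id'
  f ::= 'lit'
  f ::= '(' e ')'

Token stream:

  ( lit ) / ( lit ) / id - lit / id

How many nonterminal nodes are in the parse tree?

[e [t [f ( [e [t [f lit]]] )]] / [e [t [f ( [e [t [f lit]]] )]] / [e [t [f id] - [t [f lit]]] / [e [t [f id]]]]]]

20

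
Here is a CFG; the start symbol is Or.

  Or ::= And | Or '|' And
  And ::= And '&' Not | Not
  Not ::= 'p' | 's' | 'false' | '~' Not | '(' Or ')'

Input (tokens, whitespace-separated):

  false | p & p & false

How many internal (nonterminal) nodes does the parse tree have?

10

[Or [Or [And [Not false]]] | [And [And [And [Not p]] & [Not p]] & [Not false]]]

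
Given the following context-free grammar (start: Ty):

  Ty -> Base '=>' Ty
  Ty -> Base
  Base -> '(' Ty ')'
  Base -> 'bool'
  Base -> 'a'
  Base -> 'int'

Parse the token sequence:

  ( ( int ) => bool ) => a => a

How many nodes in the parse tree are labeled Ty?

[Ty [Base ( [Ty [Base ( [Ty [Base int]] )] => [Ty [Base bool]]] )] => [Ty [Base a] => [Ty [Base a]]]]

6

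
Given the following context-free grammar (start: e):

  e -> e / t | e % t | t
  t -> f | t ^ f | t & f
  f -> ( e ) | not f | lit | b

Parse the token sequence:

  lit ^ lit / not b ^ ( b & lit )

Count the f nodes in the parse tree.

[e [e [t [t [f lit]] ^ [f lit]]] / [t [t [f not [f b]]] ^ [f ( [e [t [t [f b]] & [f lit]]] )]]]

7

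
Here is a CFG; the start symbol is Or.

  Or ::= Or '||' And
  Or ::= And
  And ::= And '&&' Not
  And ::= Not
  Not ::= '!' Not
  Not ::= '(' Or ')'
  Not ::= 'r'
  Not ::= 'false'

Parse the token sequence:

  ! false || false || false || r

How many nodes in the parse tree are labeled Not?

5

[Or [Or [Or [Or [And [Not ! [Not false]]]] || [And [Not false]]] || [And [Not false]]] || [And [Not r]]]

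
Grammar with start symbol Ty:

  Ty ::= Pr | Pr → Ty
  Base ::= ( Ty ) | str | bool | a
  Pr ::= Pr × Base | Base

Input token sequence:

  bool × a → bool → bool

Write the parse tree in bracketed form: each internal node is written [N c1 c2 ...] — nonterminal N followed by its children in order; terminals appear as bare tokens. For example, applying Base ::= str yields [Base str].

[Ty [Pr [Pr [Base bool]] × [Base a]] → [Ty [Pr [Base bool]] → [Ty [Pr [Base bool]]]]]

Ty
Pr → Ty
Pr × Base → Ty
Base × Base → Ty
bool × Base → Ty
bool × a → Ty
bool × a → Pr → Ty
bool × a → Base → Ty
bool × a → bool → Ty
bool × a → bool → Pr
bool × a → bool → Base
bool × a → bool → bool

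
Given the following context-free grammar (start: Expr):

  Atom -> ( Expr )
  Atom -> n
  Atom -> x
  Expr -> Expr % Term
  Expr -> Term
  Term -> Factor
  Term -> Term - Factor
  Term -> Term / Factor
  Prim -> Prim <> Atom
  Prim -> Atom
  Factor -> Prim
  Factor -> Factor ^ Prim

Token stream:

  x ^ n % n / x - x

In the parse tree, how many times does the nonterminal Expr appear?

2

[Expr [Expr [Term [Factor [Factor [Prim [Atom x]]] ^ [Prim [Atom n]]]]] % [Term [Term [Term [Factor [Prim [Atom n]]]] / [Factor [Prim [Atom x]]]] - [Factor [Prim [Atom x]]]]]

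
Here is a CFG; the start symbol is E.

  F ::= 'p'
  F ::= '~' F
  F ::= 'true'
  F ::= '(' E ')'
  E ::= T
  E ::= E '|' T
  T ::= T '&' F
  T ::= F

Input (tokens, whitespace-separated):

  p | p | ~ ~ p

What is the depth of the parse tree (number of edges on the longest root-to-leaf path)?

[E [E [E [T [F p]]] | [T [F p]]] | [T [F ~ [F ~ [F p]]]]]

5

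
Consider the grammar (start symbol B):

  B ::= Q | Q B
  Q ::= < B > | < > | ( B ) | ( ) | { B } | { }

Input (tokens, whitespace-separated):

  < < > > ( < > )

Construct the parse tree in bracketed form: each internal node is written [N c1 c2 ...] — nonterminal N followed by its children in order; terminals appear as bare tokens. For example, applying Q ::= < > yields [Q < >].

[B [Q < [B [Q < >]] >] [B [Q ( [B [Q < >]] )]]]

B
Q B
< B > B
< Q > B
< < > > B
< < > > Q
< < > > ( B )
< < > > ( Q )
< < > > ( < > )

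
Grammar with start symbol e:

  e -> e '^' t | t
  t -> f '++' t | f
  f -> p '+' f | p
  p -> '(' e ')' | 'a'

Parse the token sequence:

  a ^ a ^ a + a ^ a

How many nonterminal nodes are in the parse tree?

18

[e [e [e [e [t [f [p a]]]] ^ [t [f [p a]]]] ^ [t [f [p a] + [f [p a]]]]] ^ [t [f [p a]]]]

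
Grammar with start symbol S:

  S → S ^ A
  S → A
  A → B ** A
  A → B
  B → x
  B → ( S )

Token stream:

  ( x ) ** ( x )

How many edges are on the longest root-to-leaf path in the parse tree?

[S [A [B ( [S [A [B x]]] )] ** [A [B ( [S [A [B x]]] )]]]]

7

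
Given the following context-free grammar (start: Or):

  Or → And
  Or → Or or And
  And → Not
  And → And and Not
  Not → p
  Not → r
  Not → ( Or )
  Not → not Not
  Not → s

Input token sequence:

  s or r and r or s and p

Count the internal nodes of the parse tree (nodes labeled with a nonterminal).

[Or [Or [Or [And [Not s]]] or [And [And [Not r]] and [Not r]]] or [And [And [Not s]] and [Not p]]]

13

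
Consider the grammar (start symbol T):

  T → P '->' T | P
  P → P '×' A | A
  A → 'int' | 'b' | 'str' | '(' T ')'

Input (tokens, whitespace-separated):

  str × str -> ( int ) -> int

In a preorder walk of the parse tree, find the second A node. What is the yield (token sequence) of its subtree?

str

[T [P [P [A str]] × [A str]] -> [T [P [A ( [T [P [A int]]] )]] -> [T [P [A int]]]]]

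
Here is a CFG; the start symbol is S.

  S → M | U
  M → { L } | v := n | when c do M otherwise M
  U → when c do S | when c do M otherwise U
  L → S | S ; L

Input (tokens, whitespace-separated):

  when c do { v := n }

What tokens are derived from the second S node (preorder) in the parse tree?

{ v := n }

[S [U when c do [S [M { [L [S [M v := n]]] }]]]]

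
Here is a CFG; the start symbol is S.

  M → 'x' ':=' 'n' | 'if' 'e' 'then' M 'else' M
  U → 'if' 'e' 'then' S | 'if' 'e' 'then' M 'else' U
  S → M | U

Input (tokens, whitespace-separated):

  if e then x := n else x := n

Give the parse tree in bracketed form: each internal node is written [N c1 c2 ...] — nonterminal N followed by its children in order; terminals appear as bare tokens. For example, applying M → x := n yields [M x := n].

[S [M if e then [M x := n] else [M x := n]]]

S
M
if e then M else M
if e then x := n else M
if e then x := n else x := n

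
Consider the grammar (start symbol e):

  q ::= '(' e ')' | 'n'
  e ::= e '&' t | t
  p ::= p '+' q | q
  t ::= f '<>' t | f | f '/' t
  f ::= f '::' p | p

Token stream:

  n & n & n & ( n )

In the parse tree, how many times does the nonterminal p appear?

5

[e [e [e [e [t [f [p [q n]]]]] & [t [f [p [q n]]]]] & [t [f [p [q n]]]]] & [t [f [p [q ( [e [t [f [p [q n]]]]] )]]]]]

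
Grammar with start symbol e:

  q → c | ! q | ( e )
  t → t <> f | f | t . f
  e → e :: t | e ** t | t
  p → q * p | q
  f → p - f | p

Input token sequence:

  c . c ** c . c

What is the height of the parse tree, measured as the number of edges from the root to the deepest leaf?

[e [e [t [t [f [p [q c]]]] . [f [p [q c]]]]] ** [t [t [f [p [q c]]]] . [f [p [q c]]]]]

7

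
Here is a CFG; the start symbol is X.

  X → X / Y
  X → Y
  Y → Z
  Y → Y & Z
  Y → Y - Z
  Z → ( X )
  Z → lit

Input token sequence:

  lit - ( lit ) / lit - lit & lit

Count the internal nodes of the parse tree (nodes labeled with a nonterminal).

15

[X [X [Y [Y [Z lit]] - [Z ( [X [Y [Z lit]]] )]]] / [Y [Y [Y [Z lit]] - [Z lit]] & [Z lit]]]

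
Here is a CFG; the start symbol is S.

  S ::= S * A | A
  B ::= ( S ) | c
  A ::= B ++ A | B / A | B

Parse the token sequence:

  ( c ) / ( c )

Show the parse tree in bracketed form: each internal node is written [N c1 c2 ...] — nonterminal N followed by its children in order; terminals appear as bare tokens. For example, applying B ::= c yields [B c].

S
A
B / A
( S ) / A
( A ) / A
( B ) / A
( c ) / A
( c ) / B
( c ) / ( S )
( c ) / ( A )
( c ) / ( B )
( c ) / ( c )

[S [A [B ( [S [A [B c]]] )] / [A [B ( [S [A [B c]]] )]]]]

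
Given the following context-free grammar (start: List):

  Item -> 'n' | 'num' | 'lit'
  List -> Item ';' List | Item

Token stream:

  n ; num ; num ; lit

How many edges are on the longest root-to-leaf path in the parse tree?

[List [Item n] ; [List [Item num] ; [List [Item num] ; [List [Item lit]]]]]

5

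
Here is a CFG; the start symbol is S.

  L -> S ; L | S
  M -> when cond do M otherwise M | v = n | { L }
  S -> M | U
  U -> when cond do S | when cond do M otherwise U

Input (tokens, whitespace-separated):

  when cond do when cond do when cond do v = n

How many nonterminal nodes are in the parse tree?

8

[S [U when cond do [S [U when cond do [S [U when cond do [S [M v = n]]]]]]]]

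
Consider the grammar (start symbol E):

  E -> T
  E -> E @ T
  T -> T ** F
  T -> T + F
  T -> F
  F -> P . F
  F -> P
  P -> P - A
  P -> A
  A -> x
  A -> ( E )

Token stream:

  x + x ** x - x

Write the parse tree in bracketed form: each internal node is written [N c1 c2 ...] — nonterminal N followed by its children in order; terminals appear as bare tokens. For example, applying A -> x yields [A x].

E
T
T ** F
T + F ** F
F + F ** F
P + F ** F
A + F ** F
x + F ** F
x + P ** F
x + A ** F
x + x ** F
x + x ** P
x + x ** P - A
x + x ** A - A
x + x ** x - A
x + x ** x - x

[E [T [T [T [F [P [A x]]]] + [F [P [A x]]]] ** [F [P [P [A x]] - [A x]]]]]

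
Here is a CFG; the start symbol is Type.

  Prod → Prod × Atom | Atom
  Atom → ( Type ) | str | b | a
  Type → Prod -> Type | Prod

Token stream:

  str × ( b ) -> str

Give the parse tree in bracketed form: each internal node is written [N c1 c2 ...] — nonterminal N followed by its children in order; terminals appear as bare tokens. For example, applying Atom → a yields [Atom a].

Type
Prod -> Type
Prod × Atom -> Type
Atom × Atom -> Type
str × Atom -> Type
str × ( Type ) -> Type
str × ( Prod ) -> Type
str × ( Atom ) -> Type
str × ( b ) -> Type
str × ( b ) -> Prod
str × ( b ) -> Atom
str × ( b ) -> str

[Type [Prod [Prod [Atom str]] × [Atom ( [Type [Prod [Atom b]]] )]] -> [Type [Prod [Atom str]]]]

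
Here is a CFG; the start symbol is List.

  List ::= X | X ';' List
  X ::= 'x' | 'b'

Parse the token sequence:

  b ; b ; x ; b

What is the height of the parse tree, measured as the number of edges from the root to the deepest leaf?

[List [X b] ; [List [X b] ; [List [X x] ; [List [X b]]]]]

5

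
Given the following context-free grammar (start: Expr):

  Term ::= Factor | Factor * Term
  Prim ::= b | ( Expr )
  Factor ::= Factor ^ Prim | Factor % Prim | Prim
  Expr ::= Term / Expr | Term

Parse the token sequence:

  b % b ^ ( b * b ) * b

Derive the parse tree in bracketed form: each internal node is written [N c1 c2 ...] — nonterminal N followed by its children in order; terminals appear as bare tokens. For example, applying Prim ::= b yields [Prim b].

[Expr [Term [Factor [Factor [Factor [Prim b]] % [Prim b]] ^ [Prim ( [Expr [Term [Factor [Prim b]] * [Term [Factor [Prim b]]]]] )]] * [Term [Factor [Prim b]]]]]

Expr
Term
Factor * Term
Factor ^ Prim * Term
Factor % Prim ^ Prim * Term
Prim % Prim ^ Prim * Term
b % Prim ^ Prim * Term
b % b ^ Prim * Term
b % b ^ ( Expr ) * Term
b % b ^ ( Term ) * Term
b % b ^ ( Factor * Term ) * Term
b % b ^ ( Prim * Term ) * Term
b % b ^ ( b * Term ) * Term
b % b ^ ( b * Factor ) * Term
b % b ^ ( b * Prim ) * Term
b % b ^ ( b * b ) * Term
b % b ^ ( b * b ) * Factor
b % b ^ ( b * b ) * Prim
b % b ^ ( b * b ) * b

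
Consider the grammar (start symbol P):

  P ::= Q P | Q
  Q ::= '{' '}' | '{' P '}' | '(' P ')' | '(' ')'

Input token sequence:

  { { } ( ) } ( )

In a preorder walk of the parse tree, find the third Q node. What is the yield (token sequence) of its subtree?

[P [Q { [P [Q { }] [P [Q ( )]]] }] [P [Q ( )]]]

( )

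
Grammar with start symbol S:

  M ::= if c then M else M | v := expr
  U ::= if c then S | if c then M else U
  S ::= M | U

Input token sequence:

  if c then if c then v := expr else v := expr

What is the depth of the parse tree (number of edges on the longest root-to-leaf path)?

5

[S [U if c then [S [M if c then [M v := expr] else [M v := expr]]]]]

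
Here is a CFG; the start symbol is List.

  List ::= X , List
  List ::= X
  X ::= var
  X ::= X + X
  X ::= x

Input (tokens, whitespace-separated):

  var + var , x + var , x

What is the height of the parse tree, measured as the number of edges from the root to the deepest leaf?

[List [X [X var] + [X var]] , [List [X [X x] + [X var]] , [List [X x]]]]

4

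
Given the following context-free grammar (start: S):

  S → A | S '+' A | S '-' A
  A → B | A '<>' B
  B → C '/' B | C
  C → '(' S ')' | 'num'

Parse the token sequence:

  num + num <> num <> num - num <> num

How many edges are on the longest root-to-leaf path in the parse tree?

7

[S [S [S [A [B [C num]]]] + [A [A [A [B [C num]]] <> [B [C num]]] <> [B [C num]]]] - [A [A [B [C num]]] <> [B [C num]]]]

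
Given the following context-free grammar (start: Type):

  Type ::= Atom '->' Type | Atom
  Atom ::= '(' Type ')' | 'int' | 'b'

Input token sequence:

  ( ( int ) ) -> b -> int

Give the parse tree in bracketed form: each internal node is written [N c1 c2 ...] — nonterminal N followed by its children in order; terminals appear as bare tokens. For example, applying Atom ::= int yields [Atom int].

Type
Atom -> Type
( Type ) -> Type
( Atom ) -> Type
( ( Type ) ) -> Type
( ( Atom ) ) -> Type
( ( int ) ) -> Type
( ( int ) ) -> Atom -> Type
( ( int ) ) -> b -> Type
( ( int ) ) -> b -> Atom
( ( int ) ) -> b -> int

[Type [Atom ( [Type [Atom ( [Type [Atom int]] )]] )] -> [Type [Atom b] -> [Type [Atom int]]]]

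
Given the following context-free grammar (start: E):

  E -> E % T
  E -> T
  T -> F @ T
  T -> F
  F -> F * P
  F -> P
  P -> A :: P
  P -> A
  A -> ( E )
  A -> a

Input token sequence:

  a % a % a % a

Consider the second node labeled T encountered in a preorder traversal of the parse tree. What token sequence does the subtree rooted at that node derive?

[E [E [E [E [T [F [P [A a]]]]] % [T [F [P [A a]]]]] % [T [F [P [A a]]]]] % [T [F [P [A a]]]]]

a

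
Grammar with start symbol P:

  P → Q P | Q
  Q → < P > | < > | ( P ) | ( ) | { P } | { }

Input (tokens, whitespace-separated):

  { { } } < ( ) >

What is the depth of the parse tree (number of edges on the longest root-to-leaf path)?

5

[P [Q { [P [Q { }]] }] [P [Q < [P [Q ( )]] >]]]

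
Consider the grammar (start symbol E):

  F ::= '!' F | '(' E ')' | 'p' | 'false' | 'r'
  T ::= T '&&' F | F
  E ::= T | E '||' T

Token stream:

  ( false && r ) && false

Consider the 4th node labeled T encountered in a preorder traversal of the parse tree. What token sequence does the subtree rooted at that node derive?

[E [T [T [F ( [E [T [T [F false]] && [F r]]] )]] && [F false]]]

false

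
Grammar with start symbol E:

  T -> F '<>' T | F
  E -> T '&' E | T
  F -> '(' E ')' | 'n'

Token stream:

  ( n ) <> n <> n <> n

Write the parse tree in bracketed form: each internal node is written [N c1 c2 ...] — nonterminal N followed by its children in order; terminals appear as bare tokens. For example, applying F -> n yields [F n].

E
T
F <> T
( E ) <> T
( T ) <> T
( F ) <> T
( n ) <> T
( n ) <> F <> T
( n ) <> n <> T
( n ) <> n <> F <> T
( n ) <> n <> n <> T
( n ) <> n <> n <> F
( n ) <> n <> n <> n

[E [T [F ( [E [T [F n]]] )] <> [T [F n] <> [T [F n] <> [T [F n]]]]]]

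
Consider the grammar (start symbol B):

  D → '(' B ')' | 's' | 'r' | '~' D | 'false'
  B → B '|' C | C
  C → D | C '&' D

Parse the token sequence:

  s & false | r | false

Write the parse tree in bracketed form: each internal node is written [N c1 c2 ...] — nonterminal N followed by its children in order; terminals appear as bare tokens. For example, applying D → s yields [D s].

[B [B [B [C [C [D s]] & [D false]]] | [C [D r]]] | [C [D false]]]

B
B | C
B | C | C
C | C | C
C & D | C | C
D & D | C | C
s & D | C | C
s & false | C | C
s & false | D | C
s & false | r | C
s & false | r | D
s & false | r | false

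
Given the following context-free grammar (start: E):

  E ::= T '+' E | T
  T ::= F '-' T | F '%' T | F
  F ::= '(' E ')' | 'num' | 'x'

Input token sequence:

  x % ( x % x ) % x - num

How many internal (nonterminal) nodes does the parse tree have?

14

[E [T [F x] % [T [F ( [E [T [F x] % [T [F x]]]] )] % [T [F x] - [T [F num]]]]]]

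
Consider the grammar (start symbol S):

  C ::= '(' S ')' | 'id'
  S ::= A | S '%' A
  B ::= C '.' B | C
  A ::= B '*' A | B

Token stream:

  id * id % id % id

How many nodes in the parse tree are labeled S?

3

[S [S [S [A [B [C id]] * [A [B [C id]]]]] % [A [B [C id]]]] % [A [B [C id]]]]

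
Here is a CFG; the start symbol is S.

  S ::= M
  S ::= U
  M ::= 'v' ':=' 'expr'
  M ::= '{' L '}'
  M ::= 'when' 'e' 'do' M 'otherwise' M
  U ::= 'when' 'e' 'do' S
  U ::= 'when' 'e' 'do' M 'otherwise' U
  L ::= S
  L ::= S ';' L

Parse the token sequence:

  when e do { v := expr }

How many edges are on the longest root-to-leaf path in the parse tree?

[S [U when e do [S [M { [L [S [M v := expr]]] }]]]]

7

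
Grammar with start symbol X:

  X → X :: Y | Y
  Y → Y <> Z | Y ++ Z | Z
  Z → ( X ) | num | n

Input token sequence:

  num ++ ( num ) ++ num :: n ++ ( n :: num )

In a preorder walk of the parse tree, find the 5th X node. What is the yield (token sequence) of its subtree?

[X [X [Y [Y [Y [Z num]] ++ [Z ( [X [Y [Z num]]] )]] ++ [Z num]]] :: [Y [Y [Z n]] ++ [Z ( [X [X [Y [Z n]]] :: [Y [Z num]]] )]]]

n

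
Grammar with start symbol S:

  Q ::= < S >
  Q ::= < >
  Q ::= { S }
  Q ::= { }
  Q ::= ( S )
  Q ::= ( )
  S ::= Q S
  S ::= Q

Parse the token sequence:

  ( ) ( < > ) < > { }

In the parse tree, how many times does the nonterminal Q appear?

5

[S [Q ( )] [S [Q ( [S [Q < >]] )] [S [Q < >] [S [Q { }]]]]]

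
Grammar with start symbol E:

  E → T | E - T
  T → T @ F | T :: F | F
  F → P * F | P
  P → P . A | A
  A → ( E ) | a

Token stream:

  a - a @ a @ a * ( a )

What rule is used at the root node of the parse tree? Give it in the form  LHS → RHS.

[E [E [T [F [P [A a]]]]] - [T [T [T [F [P [A a]]]] @ [F [P [A a]]]] @ [F [P [A a]] * [F [P [A ( [E [T [F [P [A a]]]]] )]]]]]]

E → E - T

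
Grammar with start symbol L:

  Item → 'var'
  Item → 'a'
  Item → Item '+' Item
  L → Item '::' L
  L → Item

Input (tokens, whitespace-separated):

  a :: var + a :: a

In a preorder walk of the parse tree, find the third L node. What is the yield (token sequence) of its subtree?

[L [Item a] :: [L [Item [Item var] + [Item a]] :: [L [Item a]]]]

a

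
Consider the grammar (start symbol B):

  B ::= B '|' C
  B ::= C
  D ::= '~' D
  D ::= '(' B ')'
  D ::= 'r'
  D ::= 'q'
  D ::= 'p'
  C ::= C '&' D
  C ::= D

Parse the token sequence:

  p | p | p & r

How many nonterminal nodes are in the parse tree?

11

[B [B [B [C [D p]]] | [C [D p]]] | [C [C [D p]] & [D r]]]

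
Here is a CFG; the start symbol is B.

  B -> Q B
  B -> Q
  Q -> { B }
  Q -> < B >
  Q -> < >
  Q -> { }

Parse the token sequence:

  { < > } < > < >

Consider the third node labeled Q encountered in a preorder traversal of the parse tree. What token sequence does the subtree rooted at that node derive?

< >

[B [Q { [B [Q < >]] }] [B [Q < >] [B [Q < >]]]]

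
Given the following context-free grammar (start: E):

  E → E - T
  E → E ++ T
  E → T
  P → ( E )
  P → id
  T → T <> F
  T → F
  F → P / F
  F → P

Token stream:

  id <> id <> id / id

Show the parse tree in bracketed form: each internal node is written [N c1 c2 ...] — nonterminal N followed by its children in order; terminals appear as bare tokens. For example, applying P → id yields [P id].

E
T
T <> F
T <> F <> F
F <> F <> F
P <> F <> F
id <> F <> F
id <> P <> F
id <> id <> F
id <> id <> P / F
id <> id <> id / F
id <> id <> id / P
id <> id <> id / id

[E [T [T [T [F [P id]]] <> [F [P id]]] <> [F [P id] / [F [P id]]]]]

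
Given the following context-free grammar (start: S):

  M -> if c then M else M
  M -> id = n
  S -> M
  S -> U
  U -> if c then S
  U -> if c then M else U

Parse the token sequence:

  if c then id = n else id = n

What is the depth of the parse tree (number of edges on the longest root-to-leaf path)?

[S [M if c then [M id = n] else [M id = n]]]

3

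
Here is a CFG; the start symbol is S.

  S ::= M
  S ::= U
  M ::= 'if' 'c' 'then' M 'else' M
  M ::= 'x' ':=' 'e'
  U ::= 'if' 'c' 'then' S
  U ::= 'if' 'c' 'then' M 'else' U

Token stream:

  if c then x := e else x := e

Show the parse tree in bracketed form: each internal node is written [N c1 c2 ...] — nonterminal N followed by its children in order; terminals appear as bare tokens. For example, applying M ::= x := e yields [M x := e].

S
M
if c then M else M
if c then x := e else M
if c then x := e else x := e

[S [M if c then [M x := e] else [M x := e]]]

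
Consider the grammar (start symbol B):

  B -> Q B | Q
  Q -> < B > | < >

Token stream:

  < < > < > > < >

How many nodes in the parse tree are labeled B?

[B [Q < [B [Q < >] [B [Q < >]]] >] [B [Q < >]]]

4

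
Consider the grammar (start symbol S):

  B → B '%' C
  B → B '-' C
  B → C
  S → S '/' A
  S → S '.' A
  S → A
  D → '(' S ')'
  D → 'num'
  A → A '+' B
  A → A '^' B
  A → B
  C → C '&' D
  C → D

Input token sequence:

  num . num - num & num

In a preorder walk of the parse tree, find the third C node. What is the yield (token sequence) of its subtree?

num & num

[S [S [A [B [C [D num]]]]] . [A [B [B [C [D num]]] - [C [C [D num]] & [D num]]]]]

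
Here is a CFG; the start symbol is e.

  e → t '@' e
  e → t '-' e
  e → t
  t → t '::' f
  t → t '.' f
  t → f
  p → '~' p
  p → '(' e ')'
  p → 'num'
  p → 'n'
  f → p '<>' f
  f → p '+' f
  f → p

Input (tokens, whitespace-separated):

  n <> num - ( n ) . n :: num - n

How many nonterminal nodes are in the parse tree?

24

[e [t [f [p n] <> [f [p num]]]] - [e [t [t [t [f [p ( [e [t [f [p n]]]] )]]] . [f [p n]]] :: [f [p num]]] - [e [t [f [p n]]]]]]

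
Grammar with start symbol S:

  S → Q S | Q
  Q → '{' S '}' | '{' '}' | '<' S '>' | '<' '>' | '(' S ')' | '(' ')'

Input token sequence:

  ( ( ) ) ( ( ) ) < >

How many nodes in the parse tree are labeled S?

[S [Q ( [S [Q ( )]] )] [S [Q ( [S [Q ( )]] )] [S [Q < >]]]]

5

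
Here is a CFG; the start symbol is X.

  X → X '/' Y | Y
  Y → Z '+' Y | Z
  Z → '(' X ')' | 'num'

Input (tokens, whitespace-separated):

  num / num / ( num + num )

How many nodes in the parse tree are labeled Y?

5

[X [X [X [Y [Z num]]] / [Y [Z num]]] / [Y [Z ( [X [Y [Z num] + [Y [Z num]]]] )]]]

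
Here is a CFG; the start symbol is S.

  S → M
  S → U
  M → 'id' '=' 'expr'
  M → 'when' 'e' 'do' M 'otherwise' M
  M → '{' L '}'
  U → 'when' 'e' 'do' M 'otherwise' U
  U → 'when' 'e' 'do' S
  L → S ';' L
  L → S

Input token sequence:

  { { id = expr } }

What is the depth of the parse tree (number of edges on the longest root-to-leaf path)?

8

[S [M { [L [S [M { [L [S [M id = expr]]] }]]] }]]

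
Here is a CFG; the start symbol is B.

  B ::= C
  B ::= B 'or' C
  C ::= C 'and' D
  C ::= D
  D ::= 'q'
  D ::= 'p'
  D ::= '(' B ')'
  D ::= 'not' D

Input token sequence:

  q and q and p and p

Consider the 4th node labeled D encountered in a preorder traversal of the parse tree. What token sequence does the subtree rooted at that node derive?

p

[B [C [C [C [C [D q]] and [D q]] and [D p]] and [D p]]]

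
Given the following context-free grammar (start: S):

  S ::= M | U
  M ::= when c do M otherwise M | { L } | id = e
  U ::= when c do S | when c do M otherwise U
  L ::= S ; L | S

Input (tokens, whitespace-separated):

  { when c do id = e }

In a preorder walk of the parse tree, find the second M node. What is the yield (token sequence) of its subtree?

[S [M { [L [S [U when c do [S [M id = e]]]]] }]]

id = e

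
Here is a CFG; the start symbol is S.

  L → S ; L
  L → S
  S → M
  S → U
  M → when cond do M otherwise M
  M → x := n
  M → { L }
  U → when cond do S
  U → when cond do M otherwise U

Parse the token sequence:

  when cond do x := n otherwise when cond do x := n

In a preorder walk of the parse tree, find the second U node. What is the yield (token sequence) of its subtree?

[S [U when cond do [M x := n] otherwise [U when cond do [S [M x := n]]]]]

when cond do x := n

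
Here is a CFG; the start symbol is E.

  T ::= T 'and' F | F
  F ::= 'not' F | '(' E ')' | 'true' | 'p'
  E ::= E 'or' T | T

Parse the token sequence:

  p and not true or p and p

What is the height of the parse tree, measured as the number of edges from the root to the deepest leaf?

5

[E [E [T [T [F p]] and [F not [F true]]]] or [T [T [F p]] and [F p]]]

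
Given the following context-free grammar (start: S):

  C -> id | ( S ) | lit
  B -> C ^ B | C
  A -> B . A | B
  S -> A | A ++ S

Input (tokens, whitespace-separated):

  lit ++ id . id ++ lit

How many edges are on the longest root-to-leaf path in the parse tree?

6

[S [A [B [C lit]]] ++ [S [A [B [C id]] . [A [B [C id]]]] ++ [S [A [B [C lit]]]]]]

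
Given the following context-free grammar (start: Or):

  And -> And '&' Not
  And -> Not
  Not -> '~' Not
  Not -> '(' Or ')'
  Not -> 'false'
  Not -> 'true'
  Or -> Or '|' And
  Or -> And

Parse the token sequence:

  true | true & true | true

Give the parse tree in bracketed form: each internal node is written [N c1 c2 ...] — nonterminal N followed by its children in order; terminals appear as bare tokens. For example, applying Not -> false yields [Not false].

[Or [Or [Or [And [Not true]]] | [And [And [Not true]] & [Not true]]] | [And [Not true]]]

Or
Or | And
Or | And | And
And | And | And
Not | And | And
true | And | And
true | And & Not | And
true | Not & Not | And
true | true & Not | And
true | true & true | And
true | true & true | Not
true | true & true | true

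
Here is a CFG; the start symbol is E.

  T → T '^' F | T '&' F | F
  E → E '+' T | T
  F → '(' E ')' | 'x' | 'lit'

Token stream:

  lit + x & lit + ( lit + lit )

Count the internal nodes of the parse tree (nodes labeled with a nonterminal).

17

[E [E [E [T [F lit]]] + [T [T [F x]] & [F lit]]] + [T [F ( [E [E [T [F lit]]] + [T [F lit]]] )]]]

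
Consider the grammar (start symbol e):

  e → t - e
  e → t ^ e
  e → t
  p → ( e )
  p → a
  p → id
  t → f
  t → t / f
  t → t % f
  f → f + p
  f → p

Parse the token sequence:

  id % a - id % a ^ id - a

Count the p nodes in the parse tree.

6

[e [t [t [f [p id]]] % [f [p a]]] - [e [t [t [f [p id]]] % [f [p a]]] ^ [e [t [f [p id]]] - [e [t [f [p a]]]]]]]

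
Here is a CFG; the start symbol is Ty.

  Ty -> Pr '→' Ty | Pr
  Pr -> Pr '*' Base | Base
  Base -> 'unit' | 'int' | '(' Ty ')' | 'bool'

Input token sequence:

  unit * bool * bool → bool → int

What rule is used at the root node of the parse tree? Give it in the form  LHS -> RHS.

Ty -> Pr '→' Ty

[Ty [Pr [Pr [Pr [Base unit]] * [Base bool]] * [Base bool]] → [Ty [Pr [Base bool]] → [Ty [Pr [Base int]]]]]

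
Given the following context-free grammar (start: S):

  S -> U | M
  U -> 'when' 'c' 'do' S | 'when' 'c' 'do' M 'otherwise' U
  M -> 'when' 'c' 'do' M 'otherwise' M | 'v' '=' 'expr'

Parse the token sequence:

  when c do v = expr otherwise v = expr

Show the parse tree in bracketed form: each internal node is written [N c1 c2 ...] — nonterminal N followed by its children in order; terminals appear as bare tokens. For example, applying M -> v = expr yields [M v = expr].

S
M
when c do M otherwise M
when c do v = expr otherwise M
when c do v = expr otherwise v = expr

[S [M when c do [M v = expr] otherwise [M v = expr]]]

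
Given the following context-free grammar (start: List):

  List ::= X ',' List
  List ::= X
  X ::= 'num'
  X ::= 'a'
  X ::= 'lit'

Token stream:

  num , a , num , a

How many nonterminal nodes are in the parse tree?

8

[List [X num] , [List [X a] , [List [X num] , [List [X a]]]]]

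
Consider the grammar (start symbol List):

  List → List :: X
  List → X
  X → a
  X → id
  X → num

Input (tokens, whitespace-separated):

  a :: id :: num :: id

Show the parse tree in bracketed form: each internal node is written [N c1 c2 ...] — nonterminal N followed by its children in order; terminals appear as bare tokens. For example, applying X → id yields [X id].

[List [List [List [List [X a]] :: [X id]] :: [X num]] :: [X id]]

List
List :: X
List :: X :: X
List :: X :: X :: X
X :: X :: X :: X
a :: X :: X :: X
a :: id :: X :: X
a :: id :: num :: X
a :: id :: num :: id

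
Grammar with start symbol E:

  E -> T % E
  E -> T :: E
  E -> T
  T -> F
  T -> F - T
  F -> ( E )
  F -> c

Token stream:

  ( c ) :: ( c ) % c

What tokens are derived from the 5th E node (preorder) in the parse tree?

c

[E [T [F ( [E [T [F c]]] )]] :: [E [T [F ( [E [T [F c]]] )]] % [E [T [F c]]]]]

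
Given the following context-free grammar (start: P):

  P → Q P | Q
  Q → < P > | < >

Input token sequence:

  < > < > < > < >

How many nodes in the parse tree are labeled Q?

[P [Q < >] [P [Q < >] [P [Q < >] [P [Q < >]]]]]

4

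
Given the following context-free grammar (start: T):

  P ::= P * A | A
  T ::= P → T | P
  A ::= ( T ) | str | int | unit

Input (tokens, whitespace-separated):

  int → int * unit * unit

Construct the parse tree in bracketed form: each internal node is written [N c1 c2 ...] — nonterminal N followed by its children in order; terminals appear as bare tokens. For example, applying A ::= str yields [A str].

T
P → T
A → T
int → T
int → P
int → P * A
int → P * A * A
int → A * A * A
int → int * A * A
int → int * unit * A
int → int * unit * unit

[T [P [A int]] → [T [P [P [P [A int]] * [A unit]] * [A unit]]]]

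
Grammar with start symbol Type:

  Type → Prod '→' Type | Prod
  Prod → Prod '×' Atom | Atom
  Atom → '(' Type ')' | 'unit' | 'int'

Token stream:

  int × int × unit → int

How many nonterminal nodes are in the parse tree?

10

[Type [Prod [Prod [Prod [Atom int]] × [Atom int]] × [Atom unit]] → [Type [Prod [Atom int]]]]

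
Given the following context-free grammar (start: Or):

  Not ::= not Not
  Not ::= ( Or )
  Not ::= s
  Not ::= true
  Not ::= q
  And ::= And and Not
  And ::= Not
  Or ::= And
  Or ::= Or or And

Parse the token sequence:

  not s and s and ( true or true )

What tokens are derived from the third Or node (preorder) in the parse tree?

true

[Or [And [And [And [Not not [Not s]]] and [Not s]] and [Not ( [Or [Or [And [Not true]]] or [And [Not true]]] )]]]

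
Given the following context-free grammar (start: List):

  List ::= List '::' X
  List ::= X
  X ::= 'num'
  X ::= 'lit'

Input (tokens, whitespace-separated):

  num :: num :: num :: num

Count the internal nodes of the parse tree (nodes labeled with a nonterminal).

8

[List [List [List [List [X num]] :: [X num]] :: [X num]] :: [X num]]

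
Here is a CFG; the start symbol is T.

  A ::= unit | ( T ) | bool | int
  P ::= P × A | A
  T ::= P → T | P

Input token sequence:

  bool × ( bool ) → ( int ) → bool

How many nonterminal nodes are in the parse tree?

[T [P [P [A bool]] × [A ( [T [P [A bool]]] )]] → [T [P [A ( [T [P [A int]]] )]] → [T [P [A bool]]]]]

17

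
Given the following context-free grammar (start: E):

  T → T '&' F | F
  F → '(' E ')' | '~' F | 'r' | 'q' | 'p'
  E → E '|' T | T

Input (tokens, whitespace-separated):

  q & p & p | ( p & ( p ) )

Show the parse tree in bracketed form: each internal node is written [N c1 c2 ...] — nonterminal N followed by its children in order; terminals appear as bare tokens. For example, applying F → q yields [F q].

[E [E [T [T [T [F q]] & [F p]] & [F p]]] | [T [F ( [E [T [T [F p]] & [F ( [E [T [F p]]] )]]] )]]]

E
E | T
T | T
T & F | T
T & F & F | T
F & F & F | T
q & F & F | T
q & p & F | T
q & p & p | T
q & p & p | F
q & p & p | ( E )
q & p & p | ( T )
q & p & p | ( T & F )
q & p & p | ( F & F )
q & p & p | ( p & F )
q & p & p | ( p & ( E ) )
q & p & p | ( p & ( T ) )
q & p & p | ( p & ( F ) )
q & p & p | ( p & ( p ) )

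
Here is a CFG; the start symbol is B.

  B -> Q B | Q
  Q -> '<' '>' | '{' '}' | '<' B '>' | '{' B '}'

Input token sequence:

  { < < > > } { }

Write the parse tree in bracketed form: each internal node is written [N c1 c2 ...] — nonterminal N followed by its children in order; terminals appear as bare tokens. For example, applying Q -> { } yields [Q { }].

[B [Q { [B [Q < [B [Q < >]] >]] }] [B [Q { }]]]

B
Q B
{ B } B
{ Q } B
{ < B > } B
{ < Q > } B
{ < < > > } B
{ < < > > } Q
{ < < > > } { }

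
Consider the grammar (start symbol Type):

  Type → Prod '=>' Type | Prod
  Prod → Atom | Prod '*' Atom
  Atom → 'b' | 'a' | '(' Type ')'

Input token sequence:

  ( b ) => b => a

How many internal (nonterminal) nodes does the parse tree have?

12

[Type [Prod [Atom ( [Type [Prod [Atom b]]] )]] => [Type [Prod [Atom b]] => [Type [Prod [Atom a]]]]]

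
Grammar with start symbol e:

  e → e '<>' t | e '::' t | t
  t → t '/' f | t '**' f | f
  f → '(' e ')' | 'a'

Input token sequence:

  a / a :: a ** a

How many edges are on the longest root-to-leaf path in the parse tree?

[e [e [t [t [f a]] / [f a]]] :: [t [t [f a]] ** [f a]]]

5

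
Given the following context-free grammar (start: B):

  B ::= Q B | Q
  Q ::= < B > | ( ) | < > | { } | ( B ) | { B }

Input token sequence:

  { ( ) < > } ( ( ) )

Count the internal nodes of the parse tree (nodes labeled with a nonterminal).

10

[B [Q { [B [Q ( )] [B [Q < >]]] }] [B [Q ( [B [Q ( )]] )]]]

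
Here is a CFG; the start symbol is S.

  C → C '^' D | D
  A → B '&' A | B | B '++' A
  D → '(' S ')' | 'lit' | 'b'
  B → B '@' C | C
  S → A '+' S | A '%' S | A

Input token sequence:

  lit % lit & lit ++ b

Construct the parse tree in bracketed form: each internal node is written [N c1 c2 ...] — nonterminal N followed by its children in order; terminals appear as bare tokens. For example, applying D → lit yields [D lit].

[S [A [B [C [D lit]]]] % [S [A [B [C [D lit]]] & [A [B [C [D lit]]] ++ [A [B [C [D b]]]]]]]]

S
A % S
B % S
C % S
D % S
lit % S
lit % A
lit % B & A
lit % C & A
lit % D & A
lit % lit & A
lit % lit & B ++ A
lit % lit & C ++ A
lit % lit & D ++ A
lit % lit & lit ++ A
lit % lit & lit ++ B
lit % lit & lit ++ C
lit % lit & lit ++ D
lit % lit & lit ++ b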